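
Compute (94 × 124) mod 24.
16

(94 × 124) = 11656
11656 mod 24 = 16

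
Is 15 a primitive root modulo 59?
p - 1 = 58 has prime divisors 2, 29. Check 15^(58/q) mod 59 for each: 15^(58/2) = 15^29 ≡ 1, 15^(58/29) = 15^2 ≡ 48 (mod 59). Since 15^29 ≡ 1 (mod 59), the order of 15 divides 29 (in fact the order is 29) ≠ 58, so it is not a primitive root.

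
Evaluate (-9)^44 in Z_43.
Using Fermat: (-9)^{42} ≡ 1 (mod 43). 44 ≡ 2 (mod 42). So (-9)^{44} ≡ (-9)^{2} ≡ 38 (mod 43)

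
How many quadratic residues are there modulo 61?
For prime 61, there are (p-1)/2 = (61-1)/2 = 30 quadratic residues (excluding 0).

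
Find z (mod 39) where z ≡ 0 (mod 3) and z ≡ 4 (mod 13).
M = 3 × 13 = 39. M₁ = 13, y₁ ≡ 1 (mod 3). M₂ = 3, y₂ ≡ 9 (mod 13). z = 0×13×1 + 4×3×9 ≡ 30 (mod 39)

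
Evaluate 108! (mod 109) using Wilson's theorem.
By Wilson's theorem, (108)! ≡ -1 ≡ 108 (mod 109)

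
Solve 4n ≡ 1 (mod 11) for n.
3

Using Extended Euclidean Algorithm:
gcd(4, 11) = 1
Bezout coefficients: 4 × 3 + 11 × -1 = 1
So 4 × 3 ≡ 1 (mod 11)
The inverse is 3 mod 11 = 3
Verification: 4 × 3 = 12 = 1 × 11 + 1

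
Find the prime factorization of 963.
3^2 × 107

Divide by primes starting from smallest:
963 ÷ 3 = 321
321 ÷ 3 = 107
107 ÷ 107 = 1

963 = 3^2 × 107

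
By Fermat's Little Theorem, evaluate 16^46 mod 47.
By Fermat's Little Theorem, 16^{46} ≡ 1 (mod 47) since 47 is prime and gcd(16, 47) = 1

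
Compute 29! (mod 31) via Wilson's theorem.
(30)! = (29)! × (30) ≡ -1 (mod 31). So (29)! ≡ -1 × (30)^(-1) ≡ (-1)×(-1) = 1 (mod 31)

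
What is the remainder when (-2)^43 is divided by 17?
Using Fermat: (-2)^{16} ≡ 1 (mod 17). 43 ≡ 11 (mod 16). So (-2)^{43} ≡ (-2)^{11} ≡ 9 (mod 17)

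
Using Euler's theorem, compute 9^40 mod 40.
By Euler: 9^{16} ≡ 1 (mod 40) since gcd(9, 40) = 1. 40 = 2×16 + 8. So 9^{40} ≡ 9^{8} ≡ 1 (mod 40)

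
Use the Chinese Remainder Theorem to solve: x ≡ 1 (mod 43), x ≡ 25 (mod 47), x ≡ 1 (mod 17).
13890

Using the Chinese Remainder Theorem:
M = product of moduli = 34357
For equation 1: M_1 = 799, 799 ≡ 25 (mod 43), inverse of 799 mod 43 is 31 (check: 25 × 31 = 775 ≡ 1 (mod 43))
For equation 2: M_2 = 731, 731 ≡ 26 (mod 47), inverse of 731 mod 47 is 38 (check: 26 × 38 = 988 ≡ 1 (mod 47))
For equation 3: M_3 = 2021, 2021 ≡ 15 (mod 17), inverse of 2021 mod 17 is 8 (check: 15 × 8 = 120 ≡ 1 (mod 17))
Combine: x ≡ Σ r_i×M_i×(M_i⁻¹ mod m_i) = 1×799×31 + 25×731×38 + 1×2021×8 = 24769 + 694450 + 16168 = 735387
735387 mod 34357 = 13890
x ≡ 13890 (mod 34357)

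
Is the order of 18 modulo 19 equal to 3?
No, the actual order is 2, not 3.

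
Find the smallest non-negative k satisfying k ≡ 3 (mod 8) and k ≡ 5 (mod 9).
M = 8 × 9 = 72. M₁ = 9, y₁ ≡ 1 (mod 8). M₂ = 8, y₂ ≡ 8 (mod 9). k = 3×9×1 + 5×8×8 ≡ 59 (mod 72)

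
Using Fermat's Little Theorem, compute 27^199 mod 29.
By Fermat: 27^{28} ≡ 1 (mod 29). 199 = 7×28 + 3. So 27^{199} ≡ 27^{3} ≡ 21 (mod 29)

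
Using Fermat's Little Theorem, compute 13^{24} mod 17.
1

By Fermat's Little Theorem, a^(p-1) ≡ 1 (mod p) for prime p and gcd(a, p) = 1
Here p = 17, so 13^16 ≡ 1 (mod 17)
We can reduce the exponent: 24 mod 16 = 8
So 13^24 ≡ 13^8 (mod 17)
Computing: 13^8 mod 17 = 1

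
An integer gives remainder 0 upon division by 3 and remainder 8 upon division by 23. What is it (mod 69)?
M = 3 × 23 = 69. M₁ = 23, y₁ ≡ 2 (mod 3). M₂ = 3, y₂ ≡ 8 (mod 23). r = 0×23×2 + 8×3×8 ≡ 54 (mod 69). The smallest positive such number is 54.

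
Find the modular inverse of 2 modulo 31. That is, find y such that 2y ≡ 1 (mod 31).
16

Using Extended Euclidean Algorithm:
gcd(2, 31) = 1
Bezout coefficients: 2 × -15 + 31 × 1 = 1
So 2 × -15 ≡ 1 (mod 31)
The inverse is -15 mod 31 = 16
Verification: 2 × 16 = 32 = 1 × 31 + 1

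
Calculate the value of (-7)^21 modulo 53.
Using repeated squaring. (-7) ≡ 46 (mod 53). 21 = 16 + 4 + 1 (binary 10101). Repeated squaring mod 53: 46^1 ≡ 46; 46^2 ≡ 46² = 2116 ≡ 49; 46^4 ≡ 49² = 2401 ≡ 16; 46^8 ≡ 16² = 256 ≡ 44; 46^16 ≡ 44² = 1936 ≡ 28. Multiply: (-7)^21 ≡ 46^16 × 46^4 × 46^1 ≡ 28 × 16 × 46 (mod 53): 28 × 16 = 448 ≡ 24; 24 × 46 = 1104 ≡ 44. So (-7)^21 ≡ 44 (mod 53).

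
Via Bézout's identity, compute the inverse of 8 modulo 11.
Extended GCD: 8(-4) + 11(3) = 1. So 8^(-1) ≡ 7 ≡ 7 (mod 11). Verify: 8 × 7 = 56 ≡ 1 (mod 11)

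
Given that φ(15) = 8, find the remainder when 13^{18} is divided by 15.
By Euler: 13^{8} ≡ 1 (mod 15) since gcd(13, 15) = 1. 18 = 2×8 + 2. So 13^{18} ≡ 13^{2} ≡ 4 (mod 15)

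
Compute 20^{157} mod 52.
20

Using successive squaring:
Binary expansion of 157: 10011101
Powers of 20 mod 52 (each is the square of the previous):
  20^1 ≡ 20 (mod 52)
  20^2 ≡ 20² = 400 ≡ 36 (mod 52)
  20^4 ≡ 36² = 1296 ≡ 48 (mod 52)
  20^8 ≡ 48² = 2304 ≡ 16 (mod 52)
  20^16 ≡ 16² = 256 ≡ 48 (mod 52)
  20^32 ≡ 48² = 2304 ≡ 16 (mod 52)
  20^64 ≡ 16² = 256 ≡ 48 (mod 52)
  20^128 ≡ 48² = 2304 ≡ 16 (mod 52)
157 = 128 + 16 + 8 + 4 + 1, so 20^157 = 20^128 × 20^16 × 20^8 × 20^4 × 20^1 ≡ 16 × 48 × 16 × 48 × 20 (mod 52)
Multiplying step by step:
  16 × 48 = 768 ≡ 40 (mod 52)
  40 × 16 = 640 ≡ 16 (mod 52)
  16 × 48 = 768 ≡ 40 (mod 52)
  40 × 20 = 800 ≡ 20 (mod 52)
Result: 20^157 ≡ 20 (mod 52)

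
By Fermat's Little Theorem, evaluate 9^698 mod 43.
By Fermat: 9^{42} ≡ 1 (mod 43). 698 ≡ 26 (mod 42). So 9^{698} ≡ 9^{26} ≡ 10 (mod 43)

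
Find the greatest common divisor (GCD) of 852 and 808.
4

Using the Euclidean algorithm:
852 = 1 × 808 + 44
808 = 18 × 44 + 16
44 = 2 × 16 + 12
16 = 1 × 12 + 4
12 = 3 × 4 + 0

GCD(852, 808) = 4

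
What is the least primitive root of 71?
7

A primitive root g modulo p has order p-1 = 70
Prime divisors of 70: [2, 5, 7]
g is a primitive root iff g^(70/q) ≢ 1 (mod 71) for each prime divisor q
Testing small values:
  g = 2: 2^35 ≡ 1, 2^14 ≡ 54, 2^10 ≡ 30 (mod 71) → 2^35 ≡ 1, not primitive root
  g = 3: 3^35 ≡ 1, 3^14 ≡ 54, 3^10 ≡ 48 (mod 71) → 3^35 ≡ 1, not primitive root
  g = 4: 4^35 ≡ 1, 4^14 ≡ 5, 4^10 ≡ 48 (mod 71) → 4^35 ≡ 1, not primitive root
  g = 5: 5^35 ≡ 1, 5^14 ≡ 57, 5^10 ≡ 1 (mod 71) → 5^35 ≡ 1, not primitive root
  g = 6: 6^35 ≡ 1, 6^14 ≡ 5, 6^10 ≡ 20 (mod 71) → 6^35 ≡ 1, not primitive root
  g = 7: 7^35 ≡ 70, 7^14 ≡ 54, 7^10 ≡ 45 (mod 71) → none is 1, primitive root!
The smallest primitive root is 7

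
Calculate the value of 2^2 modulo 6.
2 = 2 (binary 10). Repeated squaring mod 6: 2^1 ≡ 2; 2^2 ≡ 2² = 4 ≡ 4. So 2^2 ≡ 4 (mod 6).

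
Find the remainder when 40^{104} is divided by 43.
By Fermat: 40^{42} ≡ 1 (mod 43). 104 = 2×42 + 20. So 40^{104} ≡ 40^{20} ≡ 14 (mod 43)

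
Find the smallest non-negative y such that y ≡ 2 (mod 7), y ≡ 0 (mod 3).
9

Using the Chinese Remainder Theorem:
M = product of moduli = 21
For equation 1: M_1 = 3, 3 ≡ 3 (mod 7), inverse of 3 mod 7 is 5 (check: 3 × 5 = 15 ≡ 1 (mod 7))
For equation 2: M_2 = 7, 7 ≡ 1 (mod 3), inverse of 7 mod 3 is 1 (check: 1 × 1 = 1 ≡ 1 (mod 3))
Combine: y ≡ Σ r_i×M_i×(M_i⁻¹ mod m_i) = 2×3×5 + 0×7×1 = 30 + 0 = 30
30 mod 21 = 9
y ≡ 9 (mod 21)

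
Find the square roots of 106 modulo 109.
The square roots of 106 mod 109 are 91 and 18. Verify: 91² = 8281 ≡ 106 (mod 109)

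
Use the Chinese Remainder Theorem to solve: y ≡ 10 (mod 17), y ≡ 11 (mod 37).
418

Using the Chinese Remainder Theorem:
M = product of moduli = 629
For equation 1: M_1 = 37, 37 ≡ 3 (mod 17), inverse of 37 mod 17 is 6 (check: 3 × 6 = 18 ≡ 1 (mod 17))
For equation 2: M_2 = 17, 17 ≡ 17 (mod 37), inverse of 17 mod 37 is 24 (check: 17 × 24 = 408 ≡ 1 (mod 37))
Combine: y ≡ Σ r_i×M_i×(M_i⁻¹ mod m_i) = 10×37×6 + 11×17×24 = 2220 + 4488 = 6708
6708 mod 629 = 418
y ≡ 418 (mod 629)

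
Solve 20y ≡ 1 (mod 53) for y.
8

Using Extended Euclidean Algorithm:
gcd(20, 53) = 1
Bezout coefficients: 20 × 8 + 53 × -3 = 1
So 20 × 8 ≡ 1 (mod 53)
The inverse is 8 mod 53 = 8
Verification: 20 × 8 = 160 = 3 × 53 + 1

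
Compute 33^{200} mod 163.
15

Using successive squaring:
Binary expansion of 200: 11001000
Powers of 33 mod 163 (each is the square of the previous):
  33^1 ≡ 33 (mod 163)
  33^2 ≡ 33² = 1089 ≡ 111 (mod 163)
  33^4 ≡ 111² = 12321 ≡ 96 (mod 163)
  33^8 ≡ 96² = 9216 ≡ 88 (mod 163)
  33^16 ≡ 88² = 7744 ≡ 83 (mod 163)
  33^32 ≡ 83² = 6889 ≡ 43 (mod 163)
  33^64 ≡ 43² = 1849 ≡ 56 (mod 163)
  33^128 ≡ 56² = 3136 ≡ 39 (mod 163)
200 = 128 + 64 + 8, so 33^200 = 33^128 × 33^64 × 33^8 ≡ 39 × 56 × 88 (mod 163)
Multiplying step by step:
  39 × 56 = 2184 ≡ 65 (mod 163)
  65 × 88 = 5720 ≡ 15 (mod 163)
Result: 33^200 ≡ 15 (mod 163)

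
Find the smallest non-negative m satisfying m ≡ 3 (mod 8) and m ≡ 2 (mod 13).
M = 8 × 13 = 104. M₁ = 13, y₁ ≡ 5 (mod 8). M₂ = 8, y₂ ≡ 5 (mod 13). m = 3×13×5 + 2×8×5 ≡ 67 (mod 104)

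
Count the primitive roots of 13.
4

The number of primitive roots modulo p is φ(p-1) = φ(12)
φ(12) = 4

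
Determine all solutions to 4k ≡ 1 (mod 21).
16

Since gcd(4, 21) = 1 divides 1, a solution exists.
Multiply both sides by the inverse of 4 mod 21:
  4^(-1) mod 21 = 16
  x ≡ 16 × 1 ≡ 16 ≡ 16 (mod 21)
Verification: 4 × 16 = 64 = 3 × 21 + 1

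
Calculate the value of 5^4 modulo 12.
4 = 4 (binary 100). Repeated squaring mod 12: 5^1 ≡ 5; 5^2 ≡ 5² = 25 ≡ 1; 5^4 ≡ 1² = 1 ≡ 1. So 5^4 ≡ 1 (mod 12).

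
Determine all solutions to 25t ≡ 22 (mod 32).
6

Since gcd(25, 32) = 1 divides 22, a solution exists.
Multiply both sides by the inverse of 25 mod 32:
  25^(-1) mod 32 = 9
  x ≡ 9 × 22 ≡ 198 ≡ 6 (mod 32)
Verification: 25 × 6 = 150 = 4 × 32 + 22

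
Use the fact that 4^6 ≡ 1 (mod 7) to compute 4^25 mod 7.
By Fermat: 4^{6} ≡ 1 (mod 7). 25 = 4×6 + 1. So 4^{25} ≡ 4^{1} ≡ 4 (mod 7)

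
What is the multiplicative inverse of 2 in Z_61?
2^(-1) ≡ 31 (mod 61). Verification: 2 × 31 = 62 ≡ 1 (mod 61)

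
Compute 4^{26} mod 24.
16

Using successive squaring:
Binary expansion of 26: 11010
Powers of 4 mod 24 (each is the square of the previous):
  4^1 ≡ 4 (mod 24)
  4^2 ≡ 4² = 16 ≡ 16 (mod 24)
  4^4 ≡ 16² = 256 ≡ 16 (mod 24)
  4^8 ≡ 16² = 256 ≡ 16 (mod 24)
  4^16 ≡ 16² = 256 ≡ 16 (mod 24)
26 = 16 + 8 + 2, so 4^26 = 4^16 × 4^8 × 4^2 ≡ 16 × 16 × 16 (mod 24)
Multiplying step by step:
  16 × 16 = 256 ≡ 16 (mod 24)
  16 × 16 = 256 ≡ 16 (mod 24)
Result: 4^26 ≡ 16 (mod 24)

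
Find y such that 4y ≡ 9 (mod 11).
5

Since gcd(4, 11) = 1 divides 9, a solution exists.
Multiply both sides by the inverse of 4 mod 11:
  4^(-1) mod 11 = 3
  x ≡ 3 × 9 ≡ 27 ≡ 5 (mod 11)
Verification: 4 × 5 = 20 = 1 × 11 + 9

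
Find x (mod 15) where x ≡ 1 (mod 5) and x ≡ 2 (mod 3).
M = 5 × 3 = 15. M₁ = 3, y₁ ≡ 2 (mod 5). M₂ = 5, y₂ ≡ 2 (mod 3). x = 1×3×2 + 2×5×2 ≡ 11 (mod 15)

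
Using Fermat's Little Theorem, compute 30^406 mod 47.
By Fermat: 30^{46} ≡ 1 (mod 47). 406 = 8×46 + 38. So 30^{406} ≡ 30^{38} ≡ 12 (mod 47)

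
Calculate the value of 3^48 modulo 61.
Using repeated squaring. 48 = 32 + 16 (binary 110000). Repeated squaring mod 61: 3^1 ≡ 3; 3^2 ≡ 3² = 9 ≡ 9; 3^4 ≡ 9² = 81 ≡ 20; 3^8 ≡ 20² = 400 ≡ 34; 3^16 ≡ 34² = 1156 ≡ 58; 3^32 ≡ 58² = 3364 ≡ 9. Multiply: 3^48 = 3^32 × 3^16 ≡ 9 × 58 (mod 61): 9 × 58 = 522 ≡ 34. So 3^48 ≡ 34 (mod 61).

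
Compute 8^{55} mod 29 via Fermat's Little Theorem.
11

By Fermat's Little Theorem, a^(p-1) ≡ 1 (mod p) for prime p and gcd(a, p) = 1
Here p = 29, so 8^28 ≡ 1 (mod 29)
We can reduce the exponent: 55 mod 28 = 27
So 8^55 ≡ 8^27 (mod 29)
Computing: 8^27 mod 29 = 11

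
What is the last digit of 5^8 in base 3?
5 ≡ 2 (mod 3). 8 = 8 (binary 1000). Repeated squaring mod 3: 2^1 ≡ 2; 2^2 ≡ 2² = 4 ≡ 1; 2^4 ≡ 1² = 1 ≡ 1; 2^8 ≡ 1² = 1 ≡ 1. So 5^8 ≡ 1 (mod 3).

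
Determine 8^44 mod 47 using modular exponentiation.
Using repeated squaring. 44 = 32 + 8 + 4 (binary 101100). Repeated squaring mod 47: 8^1 ≡ 8; 8^2 ≡ 8² = 64 ≡ 17; 8^4 ≡ 17² = 289 ≡ 7; 8^8 ≡ 7² = 49 ≡ 2; 8^16 ≡ 2² = 4 ≡ 4; 8^32 ≡ 4² = 16 ≡ 16. Multiply: 8^44 = 8^32 × 8^8 × 8^4 ≡ 16 × 2 × 7 (mod 47): 16 × 2 = 32 ≡ 32; 32 × 7 = 224 ≡ 36. So 8^44 ≡ 36 (mod 47).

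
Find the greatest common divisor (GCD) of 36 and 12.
12

Using the Euclidean algorithm:
36 = 3 × 12 + 0

GCD(36, 12) = 12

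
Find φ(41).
40

Prime factorization: 41 = 41
Using the formula φ(n) = n × Π(1 - 1/p) for each prime factor p:
φ(41) = 41 × (1 - 1/41)
φ(41) = 40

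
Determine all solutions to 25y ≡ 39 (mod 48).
15

Since gcd(25, 48) = 1 divides 39, a solution exists.
Multiply both sides by the inverse of 25 mod 48:
  25^(-1) mod 48 = 25
  x ≡ 25 × 39 ≡ 975 ≡ 15 (mod 48)
Verification: 25 × 15 = 375 = 7 × 48 + 39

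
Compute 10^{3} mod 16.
8

Using successive squaring:
Binary expansion of 3: 11
Powers of 10 mod 16 (each is the square of the previous):
  10^1 ≡ 10 (mod 16)
  10^2 ≡ 10² = 100 ≡ 4 (mod 16)
3 = 2 + 1, so 10^3 = 10^2 × 10^1 ≡ 4 × 10 (mod 16)
Multiplying step by step:
  4 × 10 = 40 ≡ 8 (mod 16)
Result: 10^3 ≡ 8 (mod 16)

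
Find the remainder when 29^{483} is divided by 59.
By Fermat: 29^{58} ≡ 1 (mod 59). 483 = 8×58 + 19. So 29^{483} ≡ 29^{19} ≡ 21 (mod 59)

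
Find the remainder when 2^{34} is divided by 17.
By Fermat: 2^{16} ≡ 1 (mod 17). 34 = 2×16 + 2. So 2^{34} ≡ 2^{2} ≡ 4 (mod 17)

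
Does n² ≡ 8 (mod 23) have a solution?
By Euler's criterion: 8^{11} ≡ 1 (mod 23). Since this equals 1, 8 is a QR.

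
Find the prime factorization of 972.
2^2 × 3^5

Divide by primes starting from smallest:
972 ÷ 2 = 486
486 ÷ 2 = 243
243 ÷ 3 = 81
81 ÷ 3 = 27
27 ÷ 3 = 9
9 ÷ 3 = 3
3 ÷ 3 = 1

972 = 2^2 × 3^5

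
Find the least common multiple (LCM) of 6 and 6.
6

First find GCD(6, 6) using the Euclidean algorithm:
6 = 1 × 6 + 0
GCD(6, 6) = 6

LCM formula: LCM(a, b) = (a × b) / GCD(a, b)
LCM(6, 6) = (6 × 6) / 6
LCM(6, 6) = 36 / 6
LCM(6, 6) = 6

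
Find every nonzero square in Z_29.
QRs mod 29: {1, 4, 5, 6, 7, 9, 13, 16, 20, 22, 23, 24, 25, 28}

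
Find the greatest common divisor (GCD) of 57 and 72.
3

Using the Euclidean algorithm:
57 = 0 × 72 + 57
72 = 1 × 57 + 15
57 = 3 × 15 + 12
15 = 1 × 12 + 3
12 = 4 × 3 + 0

GCD(57, 72) = 3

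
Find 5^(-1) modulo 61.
49

Using Extended Euclidean Algorithm:
gcd(5, 61) = 1
Bezout coefficients: 5 × -12 + 61 × 1 = 1
So 5 × -12 ≡ 1 (mod 61)
The inverse is -12 mod 61 = 49
Verification: 5 × 49 = 245 = 4 × 61 + 1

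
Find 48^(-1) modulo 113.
73

Using Extended Euclidean Algorithm:
gcd(48, 113) = 1
Bezout coefficients: 48 × -40 + 113 × 17 = 1
So 48 × -40 ≡ 1 (mod 113)
The inverse is -40 mod 113 = 73
Verification: 48 × 73 = 3504 = 31 × 113 + 1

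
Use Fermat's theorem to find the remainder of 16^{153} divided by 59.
51

By Fermat's Little Theorem, a^(p-1) ≡ 1 (mod p) for prime p and gcd(a, p) = 1
Here p = 59, so 16^58 ≡ 1 (mod 59)
We can reduce the exponent: 153 mod 58 = 37
So 16^153 ≡ 16^37 (mod 59)
Computing: 16^37 mod 59 = 51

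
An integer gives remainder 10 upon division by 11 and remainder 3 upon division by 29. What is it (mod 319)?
M = 11 × 29 = 319. M₁ = 29, y₁ ≡ 8 (mod 11). M₂ = 11, y₂ ≡ 8 (mod 29). z = 10×29×8 + 3×11×8 ≡ 32 (mod 319). The smallest positive such number is 32.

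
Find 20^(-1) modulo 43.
28

Using Extended Euclidean Algorithm:
gcd(20, 43) = 1
Bezout coefficients: 20 × -15 + 43 × 7 = 1
So 20 × -15 ≡ 1 (mod 43)
The inverse is -15 mod 43 = 28
Verification: 20 × 28 = 560 = 13 × 43 + 1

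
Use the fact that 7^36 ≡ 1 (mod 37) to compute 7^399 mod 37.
By Fermat: 7^{36} ≡ 1 (mod 37). 399 ≡ 3 (mod 36). So 7^{399} ≡ 7^{3} ≡ 10 (mod 37)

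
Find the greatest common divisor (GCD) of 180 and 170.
10

Using the Euclidean algorithm:
180 = 1 × 170 + 10
170 = 17 × 10 + 0

GCD(180, 170) = 10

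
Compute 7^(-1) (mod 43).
7^(-1) ≡ 37 (mod 43). Verification: 7 × 37 = 259 ≡ 1 (mod 43)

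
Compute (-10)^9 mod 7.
(-10) ≡ 4 (mod 7). 9 = 8 + 1 (binary 1001). Repeated squaring mod 7: 4^1 ≡ 4; 4^2 ≡ 4² = 16 ≡ 2; 4^4 ≡ 2² = 4 ≡ 4; 4^8 ≡ 4² = 16 ≡ 2. Multiply: (-10)^9 ≡ 4^8 × 4^1 ≡ 2 × 4 (mod 7): 2 × 4 = 8 ≡ 1. So (-10)^9 ≡ 1 (mod 7).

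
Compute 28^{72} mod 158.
64

Using successive squaring:
Binary expansion of 72: 1001000
Powers of 28 mod 158 (each is the square of the previous):
  28^1 ≡ 28 (mod 158)
  28^2 ≡ 28² = 784 ≡ 152 (mod 158)
  28^4 ≡ 152² = 23104 ≡ 36 (mod 158)
  28^8 ≡ 36² = 1296 ≡ 32 (mod 158)
  28^16 ≡ 32² = 1024 ≡ 76 (mod 158)
  28^32 ≡ 76² = 5776 ≡ 88 (mod 158)
  28^64 ≡ 88² = 7744 ≡ 2 (mod 158)
72 = 64 + 8, so 28^72 = 28^64 × 28^8 ≡ 2 × 32 (mod 158)
Multiplying step by step:
  2 × 32 = 64 ≡ 64 (mod 158)
Result: 28^72 ≡ 64 (mod 158)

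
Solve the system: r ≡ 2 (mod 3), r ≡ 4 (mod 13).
M = 3 × 13 = 39. M₁ = 13, y₁ ≡ 1 (mod 3). M₂ = 3, y₂ ≡ 9 (mod 13). r = 2×13×1 + 4×3×9 ≡ 17 (mod 39)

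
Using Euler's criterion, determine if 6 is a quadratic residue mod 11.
By Euler's criterion: 6^{5} ≡ 10 (mod 11). Since this equals -1 (≡ 10), 6 is not a QR.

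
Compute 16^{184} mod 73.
55

Using successive squaring:
Binary expansion of 184: 10111000
Powers of 16 mod 73 (each is the square of the previous):
  16^1 ≡ 16 (mod 73)
  16^2 ≡ 16² = 256 ≡ 37 (mod 73)
  16^4 ≡ 37² = 1369 ≡ 55 (mod 73)
  16^8 ≡ 55² = 3025 ≡ 32 (mod 73)
  16^16 ≡ 32² = 1024 ≡ 2 (mod 73)
  16^32 ≡ 2² = 4 ≡ 4 (mod 73)
  16^64 ≡ 4² = 16 ≡ 16 (mod 73)
  16^128 ≡ 16² = 256 ≡ 37 (mod 73)
184 = 128 + 32 + 16 + 8, so 16^184 = 16^128 × 16^32 × 16^16 × 16^8 ≡ 37 × 4 × 2 × 32 (mod 73)
Multiplying step by step:
  37 × 4 = 148 ≡ 2 (mod 73)
  2 × 2 = 4 ≡ 4 (mod 73)
  4 × 32 = 128 ≡ 55 (mod 73)
Result: 16^184 ≡ 55 (mod 73)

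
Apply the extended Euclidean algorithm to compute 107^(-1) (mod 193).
Extended GCD: 107(92) + 193(-51) = 1. So 107^(-1) ≡ 92 ≡ 92 (mod 193). Verify: 107 × 92 = 9844 ≡ 1 (mod 193)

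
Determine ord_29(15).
Powers of 15 mod 29: 15^1≡15, 15^2≡22, 15^3≡11, 15^4≡20, 15^5≡10, 15^6≡5, 15^7≡17, 15^8≡23, 15^9≡26, 15^10≡13, 15^11≡21, 15^12≡25, 15^13≡27, 15^14≡28, 15^15≡14, 15^16≡7, 15^17≡18, 15^18≡9, 15^19≡19, 15^20≡24, 15^21≡12, 15^22≡6, 15^23≡3, 15^24≡16, 15^25≡8, 15^26≡4, 15^27≡2, 15^28≡1. Order = 28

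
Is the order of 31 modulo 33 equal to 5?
Yes, ord_33(31) = 5.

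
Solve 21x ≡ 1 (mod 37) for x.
30

Using Extended Euclidean Algorithm:
gcd(21, 37) = 1
Bezout coefficients: 21 × -7 + 37 × 4 = 1
So 21 × -7 ≡ 1 (mod 37)
The inverse is -7 mod 37 = 30
Verification: 21 × 30 = 630 = 17 × 37 + 1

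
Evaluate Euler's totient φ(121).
110

Prime factorization: 121 = 11^2
Using the formula φ(n) = n × Π(1 - 1/p) for each prime factor p:
φ(121) = 121 × (1 - 1/11)
φ(121) = 110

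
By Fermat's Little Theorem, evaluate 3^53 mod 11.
By Fermat: 3^{10} ≡ 1 (mod 11). 53 = 5×10 + 3. So 3^{53} ≡ 3^{3} ≡ 5 (mod 11)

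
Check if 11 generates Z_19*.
p - 1 = 18 has prime divisors 2, 3. Check 11^(18/q) mod 19 for each: 11^(18/2) = 11^9 ≡ 1, 11^(18/3) = 11^6 ≡ 1 (mod 19). Since 11^9 ≡ 1 (mod 19), the order of 11 divides 9 (in fact the order is 3) ≠ 18, so it is not a primitive root.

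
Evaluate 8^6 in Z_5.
8 ≡ 3 (mod 5). 6 = 4 + 2 (binary 110). Repeated squaring mod 5: 3^1 ≡ 3; 3^2 ≡ 3² = 9 ≡ 4; 3^4 ≡ 4² = 16 ≡ 1. Multiply: 8^6 ≡ 3^4 × 3^2 ≡ 1 × 4 (mod 5): 1 × 4 = 4 ≡ 4. So 8^6 ≡ 4 (mod 5).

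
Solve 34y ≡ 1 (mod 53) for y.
39

Using Extended Euclidean Algorithm:
gcd(34, 53) = 1
Bezout coefficients: 34 × -14 + 53 × 9 = 1
So 34 × -14 ≡ 1 (mod 53)
The inverse is -14 mod 53 = 39
Verification: 34 × 39 = 1326 = 25 × 53 + 1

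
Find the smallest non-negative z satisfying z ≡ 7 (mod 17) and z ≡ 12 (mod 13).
M = 17 × 13 = 221. M₁ = 13, y₁ ≡ 4 (mod 17). M₂ = 17, y₂ ≡ 10 (mod 13). z = 7×13×4 + 12×17×10 ≡ 194 (mod 221)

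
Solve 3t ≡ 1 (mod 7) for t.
5

Using Extended Euclidean Algorithm:
gcd(3, 7) = 1
Bezout coefficients: 3 × -2 + 7 × 1 = 1
So 3 × -2 ≡ 1 (mod 7)
The inverse is -2 mod 7 = 5
Verification: 3 × 5 = 15 = 2 × 7 + 1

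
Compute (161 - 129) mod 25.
7

(161 - 129) = 32
32 mod 25 = 7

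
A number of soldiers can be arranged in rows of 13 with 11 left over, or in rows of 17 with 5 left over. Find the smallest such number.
M = 13 × 17 = 221. M₁ = 17, y₁ ≡ 10 (mod 13). M₂ = 13, y₂ ≡ 4 (mod 17). n = 11×17×10 + 5×13×4 ≡ 141 (mod 221). The smallest positive such number is 141.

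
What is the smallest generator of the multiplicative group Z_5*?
p - 1 = 4 has prime divisors 2. h is a primitive root mod 5 iff h^(4/q) ≢ 1 (mod 5) for each such q.
h = 2: 2^2 ≡ 4 (mod 5); none is 1, so 2 has order 4 and is a primitive root.
The smallest primitive root mod 5 is g = 2.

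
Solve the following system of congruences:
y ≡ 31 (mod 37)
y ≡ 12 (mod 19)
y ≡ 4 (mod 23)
3546

Using the Chinese Remainder Theorem:
M = product of moduli = 16169
For equation 1: M_1 = 437, 437 ≡ 30 (mod 37), inverse of 437 mod 37 is 21 (check: 30 × 21 = 630 ≡ 1 (mod 37))
For equation 2: M_2 = 851, 851 ≡ 15 (mod 19), inverse of 851 mod 19 is 14 (check: 15 × 14 = 210 ≡ 1 (mod 19))
For equation 3: M_3 = 703, 703 ≡ 13 (mod 23), inverse of 703 mod 23 is 16 (check: 13 × 16 = 208 ≡ 1 (mod 23))
Combine: y ≡ Σ r_i×M_i×(M_i⁻¹ mod m_i) = 31×437×21 + 12×851×14 + 4×703×16 = 284487 + 142968 + 44992 = 472447
472447 mod 16169 = 3546
y ≡ 3546 (mod 16169)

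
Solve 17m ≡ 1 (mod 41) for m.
17^(-1) ≡ 29 (mod 41). Verification: 17 × 29 = 493 ≡ 1 (mod 41)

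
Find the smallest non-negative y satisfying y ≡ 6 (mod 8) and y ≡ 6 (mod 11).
M = 8 × 11 = 88. M₁ = 11, y₁ ≡ 3 (mod 8). M₂ = 8, y₂ ≡ 7 (mod 11). y = 6×11×3 + 6×8×7 ≡ 6 (mod 88)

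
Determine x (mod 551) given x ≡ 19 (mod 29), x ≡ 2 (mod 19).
135

Using the Chinese Remainder Theorem:
M = product of moduli = 551
For equation 1: M_1 = 19, 19 ≡ 19 (mod 29), inverse of 19 mod 29 is 26 (check: 19 × 26 = 494 ≡ 1 (mod 29))
For equation 2: M_2 = 29, 29 ≡ 10 (mod 19), inverse of 29 mod 19 is 2 (check: 10 × 2 = 20 ≡ 1 (mod 19))
Combine: x ≡ Σ r_i×M_i×(M_i⁻¹ mod m_i) = 19×19×26 + 2×29×2 = 9386 + 116 = 9502
9502 mod 551 = 135
x ≡ 135 (mod 551)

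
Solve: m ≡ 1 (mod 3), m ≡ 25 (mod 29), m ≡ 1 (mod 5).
M = 3 × 29 × 5 = 435. M₁ = 145, y₁ ≡ 1 (mod 3). M₂ = 15, y₂ ≡ 2 (mod 29). M₃ = 87, y₃ ≡ 3 (mod 5). m = 1×145×1 + 25×15×2 + 1×87×3 ≡ 286 (mod 435)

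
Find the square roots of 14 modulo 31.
The square roots of 14 mod 31 are 18 and 13. Verify: 18² = 324 ≡ 14 (mod 31)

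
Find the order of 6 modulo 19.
Powers of 6 mod 19: 6^1≡6, 6^2≡17, 6^3≡7, 6^4≡4, 6^5≡5, 6^6≡11, 6^7≡9, 6^8≡16, 6^9≡1. Order = 9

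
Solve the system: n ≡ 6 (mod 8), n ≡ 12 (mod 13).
M = 8 × 13 = 104. M₁ = 13, y₁ ≡ 5 (mod 8). M₂ = 8, y₂ ≡ 5 (mod 13). n = 6×13×5 + 12×8×5 ≡ 38 (mod 104)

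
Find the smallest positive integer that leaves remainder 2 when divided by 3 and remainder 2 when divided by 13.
M = 3 × 13 = 39. M₁ = 13, y₁ ≡ 1 (mod 3). M₂ = 3, y₂ ≡ 9 (mod 13). m = 2×13×1 + 2×3×9 ≡ 2 (mod 39). The smallest positive such number is 2.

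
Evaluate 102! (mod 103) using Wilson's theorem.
By Wilson's theorem, (102)! ≡ -1 ≡ 102 (mod 103)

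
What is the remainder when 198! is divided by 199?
By Wilson's theorem, (198)! ≡ -1 ≡ 198 (mod 199)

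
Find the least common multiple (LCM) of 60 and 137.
8220

First find GCD(60, 137) using the Euclidean algorithm:
60 = 0 × 137 + 60
137 = 2 × 60 + 17
60 = 3 × 17 + 9
17 = 1 × 9 + 8
9 = 1 × 8 + 1
8 = 8 × 1 + 0
GCD(60, 137) = 1

LCM formula: LCM(a, b) = (a × b) / GCD(a, b)
LCM(60, 137) = (60 × 137) / 1
LCM(60, 137) = 8220 / 1
LCM(60, 137) = 8220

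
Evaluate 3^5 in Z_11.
5 = 4 + 1 (binary 101). Repeated squaring mod 11: 3^1 ≡ 3; 3^2 ≡ 3² = 9 ≡ 9; 3^4 ≡ 9² = 81 ≡ 4. Multiply: 3^5 = 3^4 × 3^1 ≡ 4 × 3 (mod 11): 4 × 3 = 12 ≡ 1. So 3^5 ≡ 1 (mod 11).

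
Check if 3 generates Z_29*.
p - 1 = 28 has prime divisors 2, 7. Check 3^(28/q) mod 29 for each: 3^(28/2) = 3^14 ≡ 28, 3^(28/7) = 3^4 ≡ 23 (mod 29). None of these is 1, so 3 has order 28 = φ(29), so it is a primitive root mod 29.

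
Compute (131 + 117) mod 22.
6

(131 + 117) = 248
248 mod 22 = 6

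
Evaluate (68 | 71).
(68/71) = 68^{35} mod 71 = -1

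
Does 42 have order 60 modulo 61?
p - 1 = 60 has prime divisors 2, 3, 5. Check 42^(60/q) mod 61 for each: 42^(60/2) = 42^30 ≡ 1, 42^(60/3) = 42^20 ≡ 13, 42^(60/5) = 42^12 ≡ 9 (mod 61). Since 42^30 ≡ 1 (mod 61), the order of 42 divides 30 (in fact the order is 15) ≠ 60, so it is not a primitive root.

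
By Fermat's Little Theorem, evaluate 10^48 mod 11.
By Fermat: 10^{10} ≡ 1 (mod 11). 48 = 4×10 + 8. So 10^{48} ≡ 10^{8} ≡ 1 (mod 11)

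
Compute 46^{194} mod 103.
56

Using successive squaring:
Binary expansion of 194: 11000010
Powers of 46 mod 103 (each is the square of the previous):
  46^1 ≡ 46 (mod 103)
  46^2 ≡ 46² = 2116 ≡ 56 (mod 103)
  46^4 ≡ 56² = 3136 ≡ 46 (mod 103)
  46^8 ≡ 46² = 2116 ≡ 56 (mod 103)
  46^16 ≡ 56² = 3136 ≡ 46 (mod 103)
  46^32 ≡ 46² = 2116 ≡ 56 (mod 103)
  46^64 ≡ 56² = 3136 ≡ 46 (mod 103)
  46^128 ≡ 46² = 2116 ≡ 56 (mod 103)
194 = 128 + 64 + 2, so 46^194 = 46^128 × 46^64 × 46^2 ≡ 56 × 46 × 56 (mod 103)
Multiplying step by step:
  56 × 46 = 2576 ≡ 1 (mod 103)
  1 × 56 = 56 ≡ 56 (mod 103)
Result: 46^194 ≡ 56 (mod 103)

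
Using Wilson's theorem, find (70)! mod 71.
By Wilson's theorem, (70)! ≡ -1 ≡ 70 (mod 71)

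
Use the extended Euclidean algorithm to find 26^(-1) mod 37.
Extended GCD: 26(10) + 37(-7) = 1. So 26^(-1) ≡ 10 ≡ 10 (mod 37). Verify: 26 × 10 = 260 ≡ 1 (mod 37)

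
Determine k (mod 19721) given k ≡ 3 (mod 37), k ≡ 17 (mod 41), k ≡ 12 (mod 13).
18836

Using the Chinese Remainder Theorem:
M = product of moduli = 19721
For equation 1: M_1 = 533, 533 ≡ 15 (mod 37), inverse of 533 mod 37 is 5 (check: 15 × 5 = 75 ≡ 1 (mod 37))
For equation 2: M_2 = 481, 481 ≡ 30 (mod 41), inverse of 481 mod 41 is 26 (check: 30 × 26 = 780 ≡ 1 (mod 41))
For equation 3: M_3 = 1517, 1517 ≡ 9 (mod 13), inverse of 1517 mod 13 is 3 (check: 9 × 3 = 27 ≡ 1 (mod 13))
Combine: k ≡ Σ r_i×M_i×(M_i⁻¹ mod m_i) = 3×533×5 + 17×481×26 + 12×1517×3 = 7995 + 212602 + 54612 = 275209
275209 mod 19721 = 18836
k ≡ 18836 (mod 19721)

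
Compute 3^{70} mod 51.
15

Using successive squaring:
Binary expansion of 70: 1000110
Powers of 3 mod 51 (each is the square of the previous):
  3^1 ≡ 3 (mod 51)
  3^2 ≡ 3² = 9 ≡ 9 (mod 51)
  3^4 ≡ 9² = 81 ≡ 30 (mod 51)
  3^8 ≡ 30² = 900 ≡ 33 (mod 51)
  3^16 ≡ 33² = 1089 ≡ 18 (mod 51)
  3^32 ≡ 18² = 324 ≡ 18 (mod 51)
  3^64 ≡ 18² = 324 ≡ 18 (mod 51)
70 = 64 + 4 + 2, so 3^70 = 3^64 × 3^4 × 3^2 ≡ 18 × 30 × 9 (mod 51)
Multiplying step by step:
  18 × 30 = 540 ≡ 30 (mod 51)
  30 × 9 = 270 ≡ 15 (mod 51)
Result: 3^70 ≡ 15 (mod 51)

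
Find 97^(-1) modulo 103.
17

Using Extended Euclidean Algorithm:
gcd(97, 103) = 1
Bezout coefficients: 97 × 17 + 103 × -16 = 1
So 97 × 17 ≡ 1 (mod 103)
The inverse is 17 mod 103 = 17
Verification: 97 × 17 = 1649 = 16 × 103 + 1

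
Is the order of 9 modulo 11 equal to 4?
No, the actual order is 5, not 4.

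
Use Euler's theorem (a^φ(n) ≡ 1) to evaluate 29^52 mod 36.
By Euler: 29^{12} ≡ 1 (mod 36) since gcd(29, 36) = 1. 52 = 4×12 + 4. So 29^{52} ≡ 29^{4} ≡ 25 (mod 36)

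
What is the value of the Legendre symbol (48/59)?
(48/59) = 48^{29} mod 59 = 1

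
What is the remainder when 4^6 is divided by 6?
6 = 4 + 2 (binary 110). Repeated squaring mod 6: 4^1 ≡ 4; 4^2 ≡ 4² = 16 ≡ 4; 4^4 ≡ 4² = 16 ≡ 4. Multiply: 4^6 = 4^4 × 4^2 ≡ 4 × 4 (mod 6): 4 × 4 = 16 ≡ 4. So 4^6 ≡ 4 (mod 6).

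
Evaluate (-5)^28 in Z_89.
Using repeated squaring. (-5) ≡ 84 (mod 89). 28 = 16 + 8 + 4 (binary 11100). Repeated squaring mod 89: 84^1 ≡ 84; 84^2 ≡ 84² = 7056 ≡ 25; 84^4 ≡ 25² = 625 ≡ 2; 84^8 ≡ 2² = 4 ≡ 4; 84^16 ≡ 4² = 16 ≡ 16. Multiply: (-5)^28 ≡ 84^16 × 84^8 × 84^4 ≡ 16 × 4 × 2 (mod 89): 16 × 4 = 64 ≡ 64; 64 × 2 = 128 ≡ 39. So (-5)^28 ≡ 39 (mod 89).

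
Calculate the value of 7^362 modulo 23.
Using Fermat: 7^{22} ≡ 1 (mod 23). 362 ≡ 10 (mod 22). So 7^{362} ≡ 7^{10} ≡ 13 (mod 23)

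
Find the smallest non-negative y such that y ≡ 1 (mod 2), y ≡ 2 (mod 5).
7

Using the Chinese Remainder Theorem:
M = product of moduli = 10
For equation 1: M_1 = 5, 5 ≡ 1 (mod 2), inverse of 5 mod 2 is 1 (check: 1 × 1 = 1 ≡ 1 (mod 2))
For equation 2: M_2 = 2, 2 ≡ 2 (mod 5), inverse of 2 mod 5 is 3 (check: 2 × 3 = 6 ≡ 1 (mod 5))
Combine: y ≡ Σ r_i×M_i×(M_i⁻¹ mod m_i) = 1×5×1 + 2×2×3 = 5 + 12 = 17
17 mod 10 = 7
y ≡ 7 (mod 10)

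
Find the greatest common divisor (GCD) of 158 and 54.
2

Using the Euclidean algorithm:
158 = 2 × 54 + 50
54 = 1 × 50 + 4
50 = 12 × 4 + 2
4 = 2 × 2 + 0

GCD(158, 54) = 2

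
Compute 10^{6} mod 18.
10

Using successive squaring:
Binary expansion of 6: 110
Powers of 10 mod 18 (each is the square of the previous):
  10^1 ≡ 10 (mod 18)
  10^2 ≡ 10² = 100 ≡ 10 (mod 18)
  10^4 ≡ 10² = 100 ≡ 10 (mod 18)
6 = 4 + 2, so 10^6 = 10^4 × 10^2 ≡ 10 × 10 (mod 18)
Multiplying step by step:
  10 × 10 = 100 ≡ 10 (mod 18)
Result: 10^6 ≡ 10 (mod 18)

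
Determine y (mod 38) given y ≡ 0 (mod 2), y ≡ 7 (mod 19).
26

Using the Chinese Remainder Theorem:
M = product of moduli = 38
For equation 1: M_1 = 19, 19 ≡ 1 (mod 2), inverse of 19 mod 2 is 1 (check: 1 × 1 = 1 ≡ 1 (mod 2))
For equation 2: M_2 = 2, 2 ≡ 2 (mod 19), inverse of 2 mod 19 is 10 (check: 2 × 10 = 20 ≡ 1 (mod 19))
Combine: y ≡ Σ r_i×M_i×(M_i⁻¹ mod m_i) = 0×19×1 + 7×2×10 = 0 + 140 = 140
140 mod 38 = 26
y ≡ 26 (mod 38)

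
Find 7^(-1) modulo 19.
11

Using Extended Euclidean Algorithm:
gcd(7, 19) = 1
Bezout coefficients: 7 × -8 + 19 × 3 = 1
So 7 × -8 ≡ 1 (mod 19)
The inverse is -8 mod 19 = 11
Verification: 7 × 11 = 77 = 4 × 19 + 1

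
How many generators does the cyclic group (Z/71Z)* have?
24

The number of primitive roots modulo p is φ(p-1) = φ(70)
φ(70) = 24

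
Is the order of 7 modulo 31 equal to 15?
Yes, ord_31(7) = 15.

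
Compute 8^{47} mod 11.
2

Using successive squaring:
Binary expansion of 47: 101111
Powers of 8 mod 11 (each is the square of the previous):
  8^1 ≡ 8 (mod 11)
  8^2 ≡ 8² = 64 ≡ 9 (mod 11)
  8^4 ≡ 9² = 81 ≡ 4 (mod 11)
  8^8 ≡ 4² = 16 ≡ 5 (mod 11)
  8^16 ≡ 5² = 25 ≡ 3 (mod 11)
  8^32 ≡ 3² = 9 ≡ 9 (mod 11)
47 = 32 + 8 + 4 + 2 + 1, so 8^47 = 8^32 × 8^8 × 8^4 × 8^2 × 8^1 ≡ 9 × 5 × 4 × 9 × 8 (mod 11)
Multiplying step by step:
  9 × 5 = 45 ≡ 1 (mod 11)
  1 × 4 = 4 ≡ 4 (mod 11)
  4 × 9 = 36 ≡ 3 (mod 11)
  3 × 8 = 24 ≡ 2 (mod 11)
Result: 8^47 ≡ 2 (mod 11)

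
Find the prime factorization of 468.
2^2 × 3^2 × 13

Divide by primes starting from smallest:
468 ÷ 2 = 234
234 ÷ 2 = 117
117 ÷ 3 = 39
39 ÷ 3 = 13
13 ÷ 13 = 1

468 = 2^2 × 3^2 × 13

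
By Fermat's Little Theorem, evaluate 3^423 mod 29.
By Fermat: 3^{28} ≡ 1 (mod 29). 423 ≡ 3 (mod 28). So 3^{423} ≡ 3^{3} ≡ 27 (mod 29)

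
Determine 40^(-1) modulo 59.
40^(-1) ≡ 31 (mod 59). Verification: 40 × 31 = 1240 ≡ 1 (mod 59)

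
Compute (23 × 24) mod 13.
6

(23 × 24) = 552
552 mod 13 = 6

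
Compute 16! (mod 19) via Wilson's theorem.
(18)! = (16)! × (17) × (18) ≡ -1 (mod 19). So (16)! ≡ -1 × [(18)(17)]^(-1) ≡ 9 (mod 19)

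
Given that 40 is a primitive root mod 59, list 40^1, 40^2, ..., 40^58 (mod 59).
g^1, g^2, ..., g^{58} mod 59: {40, 7, 44, 49, 13, 48, 32, 41, 47, 51, 34, 3, 2, 21, 14, 29, 39, 26, 37, 5, 23, 35, 43, 9, 6, 4, 42, 28, 58, 19, 52, 15, 10, 46, 11, 27, 18, 12, 8, 25, 56, 57, 38, 45, 30, 20, 33, 22, 54, 36, 24, 16, 50, 53, 55, 17, 31, 1}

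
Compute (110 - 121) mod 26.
15

(110 - 121) = -11
-11 mod 26 = 15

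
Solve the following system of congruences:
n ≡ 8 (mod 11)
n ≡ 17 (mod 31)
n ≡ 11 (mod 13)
1350

Using the Chinese Remainder Theorem:
M = product of moduli = 4433
For equation 1: M_1 = 403, 403 ≡ 7 (mod 11), inverse of 403 mod 11 is 8 (check: 7 × 8 = 56 ≡ 1 (mod 11))
For equation 2: M_2 = 143, 143 ≡ 19 (mod 31), inverse of 143 mod 31 is 18 (check: 19 × 18 = 342 ≡ 1 (mod 31))
For equation 3: M_3 = 341, 341 ≡ 3 (mod 13), inverse of 341 mod 13 is 9 (check: 3 × 9 = 27 ≡ 1 (mod 13))
Combine: n ≡ Σ r_i×M_i×(M_i⁻¹ mod m_i) = 8×403×8 + 17×143×18 + 11×341×9 = 25792 + 43758 + 33759 = 103309
103309 mod 4433 = 1350
n ≡ 1350 (mod 4433)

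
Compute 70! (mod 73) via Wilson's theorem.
(72)! = (70)! × (71) × (72) ≡ -1 (mod 73). So (70)! ≡ -1 × [(72)(71)]^(-1) ≡ 36 (mod 73)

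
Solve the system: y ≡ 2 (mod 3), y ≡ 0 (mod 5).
M = 3 × 5 = 15. M₁ = 5, y₁ ≡ 2 (mod 3). M₂ = 3, y₂ ≡ 2 (mod 5). y = 2×5×2 + 0×3×2 ≡ 5 (mod 15)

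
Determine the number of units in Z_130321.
123462

Prime factorization: 130321 = 19^4
Using the formula φ(n) = n × Π(1 - 1/p) for each prime factor p:
φ(130321) = 130321 × (1 - 1/19)
φ(130321) = 123462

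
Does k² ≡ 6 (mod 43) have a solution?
By Euler's criterion: 6^{21} ≡ 1 (mod 43). Since this equals 1, 6 is a QR.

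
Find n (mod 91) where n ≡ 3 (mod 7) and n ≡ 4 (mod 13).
M = 7 × 13 = 91. M₁ = 13, y₁ ≡ 6 (mod 7). M₂ = 7, y₂ ≡ 2 (mod 13). n = 3×13×6 + 4×7×2 ≡ 17 (mod 91)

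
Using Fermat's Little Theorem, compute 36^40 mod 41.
By Fermat's Little Theorem, 36^{40} ≡ 1 (mod 41) since 41 is prime and gcd(36, 41) = 1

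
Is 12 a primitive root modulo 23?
No

To verify, check if 12^(22/q) ≢ 1 (mod 23) for each prime divisor q of 22
Divisors of 22 = 22: [1, 2, 11, 22]
  12^(22/2) = 12^11 ≡ 1 (mod 23)
  12^(22/11) = 12^2 ≡ 6 (mod 23)
Conclusion: 12 is not a primitive root modulo 23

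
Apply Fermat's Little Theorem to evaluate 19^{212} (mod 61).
56

By Fermat's Little Theorem, a^(p-1) ≡ 1 (mod p) for prime p and gcd(a, p) = 1
Here p = 61, so 19^60 ≡ 1 (mod 61)
We can reduce the exponent: 212 mod 60 = 32
So 19^212 ≡ 19^32 (mod 61)
Computing: 19^32 mod 61 = 56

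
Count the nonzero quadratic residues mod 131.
For prime 131, there are (p-1)/2 = (131-1)/2 = 65 quadratic residues (excluding 0).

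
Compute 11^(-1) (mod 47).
11^(-1) ≡ 30 (mod 47). Verification: 11 × 30 = 330 ≡ 1 (mod 47)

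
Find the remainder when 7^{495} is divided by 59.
By Fermat: 7^{58} ≡ 1 (mod 59). 495 = 8×58 + 31. So 7^{495} ≡ 7^{31} ≡ 49 (mod 59)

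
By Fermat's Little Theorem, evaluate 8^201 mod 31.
By Fermat: 8^{30} ≡ 1 (mod 31). 201 = 6×30 + 21. So 8^{201} ≡ 8^{21} ≡ 8 (mod 31)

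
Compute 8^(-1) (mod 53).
20

Using Extended Euclidean Algorithm:
gcd(8, 53) = 1
Bezout coefficients: 8 × 20 + 53 × -3 = 1
So 8 × 20 ≡ 1 (mod 53)
The inverse is 20 mod 53 = 20
Verification: 8 × 20 = 160 = 3 × 53 + 1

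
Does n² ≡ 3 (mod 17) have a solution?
By Euler's criterion: 3^{8} ≡ 16 (mod 17). Since this equals -1 (≡ 16), 3 is not a QR.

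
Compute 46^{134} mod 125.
56

Using successive squaring:
Binary expansion of 134: 10000110
Powers of 46 mod 125 (each is the square of the previous):
  46^1 ≡ 46 (mod 125)
  46^2 ≡ 46² = 2116 ≡ 116 (mod 125)
  46^4 ≡ 116² = 13456 ≡ 81 (mod 125)
  46^8 ≡ 81² = 6561 ≡ 61 (mod 125)
  46^16 ≡ 61² = 3721 ≡ 96 (mod 125)
  46^32 ≡ 96² = 9216 ≡ 91 (mod 125)
  46^64 ≡ 91² = 8281 ≡ 31 (mod 125)
  46^128 ≡ 31² = 961 ≡ 86 (mod 125)
134 = 128 + 4 + 2, so 46^134 = 46^128 × 46^4 × 46^2 ≡ 86 × 81 × 116 (mod 125)
Multiplying step by step:
  86 × 81 = 6966 ≡ 91 (mod 125)
  91 × 116 = 10556 ≡ 56 (mod 125)
Result: 46^134 ≡ 56 (mod 125)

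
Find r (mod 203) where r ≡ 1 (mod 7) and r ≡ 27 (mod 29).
M = 7 × 29 = 203. M₁ = 29, y₁ ≡ 1 (mod 7). M₂ = 7, y₂ ≡ 25 (mod 29). r = 1×29×1 + 27×7×25 ≡ 85 (mod 203)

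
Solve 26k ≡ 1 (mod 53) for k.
51

Using Extended Euclidean Algorithm:
gcd(26, 53) = 1
Bezout coefficients: 26 × -2 + 53 × 1 = 1
So 26 × -2 ≡ 1 (mod 53)
The inverse is -2 mod 53 = 51
Verification: 26 × 51 = 1326 = 25 × 53 + 1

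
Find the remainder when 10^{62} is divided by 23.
By Fermat: 10^{22} ≡ 1 (mod 23). 62 = 2×22 + 18. So 10^{62} ≡ 10^{18} ≡ 9 (mod 23)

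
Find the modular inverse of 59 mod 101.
59^(-1) ≡ 12 (mod 101). Verification: 59 × 12 = 708 ≡ 1 (mod 101)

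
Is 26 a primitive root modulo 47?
Yes

To verify, check if 26^(46/q) ≢ 1 (mod 47) for each prime divisor q of 46
Divisors of 46 = 46: [1, 2, 23, 46]
  26^(46/2) = 26^23 ≡ 46 (mod 47)
  26^(46/23) = 26^2 ≡ 18 (mod 47)
Conclusion: 26 is a primitive root modulo 47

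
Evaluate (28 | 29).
(28/29) = 28^{14} mod 29 = 1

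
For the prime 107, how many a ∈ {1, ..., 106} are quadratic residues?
For prime 107, there are (p-1)/2 = (107-1)/2 = 53 quadratic residues (excluding 0).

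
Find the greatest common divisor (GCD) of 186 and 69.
3

Using the Euclidean algorithm:
186 = 2 × 69 + 48
69 = 1 × 48 + 21
48 = 2 × 21 + 6
21 = 3 × 6 + 3
6 = 2 × 3 + 0

GCD(186, 69) = 3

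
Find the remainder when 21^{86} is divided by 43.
By Fermat: 21^{42} ≡ 1 (mod 43). 86 = 2×42 + 2. So 21^{86} ≡ 21^{2} ≡ 11 (mod 43)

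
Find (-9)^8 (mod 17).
(-9) ≡ 8 (mod 17). 8 = 8 (binary 1000). Repeated squaring mod 17: 8^1 ≡ 8; 8^2 ≡ 8² = 64 ≡ 13; 8^4 ≡ 13² = 169 ≡ 16; 8^8 ≡ 16² = 256 ≡ 1. So (-9)^8 ≡ 1 (mod 17).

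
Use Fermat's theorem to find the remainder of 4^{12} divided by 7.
1

By Fermat's Little Theorem, a^(p-1) ≡ 1 (mod p) for prime p and gcd(a, p) = 1
Here p = 7, so 4^6 ≡ 1 (mod 7)
We can reduce the exponent: 12 mod 6 = 0
So 4^12 ≡ 4^0 (mod 7)
Computing: 4^0 mod 7 = 1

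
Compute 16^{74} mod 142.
74

Using successive squaring:
Binary expansion of 74: 1001010
Powers of 16 mod 142 (each is the square of the previous):
  16^1 ≡ 16 (mod 142)
  16^2 ≡ 16² = 256 ≡ 114 (mod 142)
  16^4 ≡ 114² = 12996 ≡ 74 (mod 142)
  16^8 ≡ 74² = 5476 ≡ 80 (mod 142)
  16^16 ≡ 80² = 6400 ≡ 10 (mod 142)
  16^32 ≡ 10² = 100 ≡ 100 (mod 142)
  16^64 ≡ 100² = 10000 ≡ 60 (mod 142)
74 = 64 + 8 + 2, so 16^74 = 16^64 × 16^8 × 16^2 ≡ 60 × 80 × 114 (mod 142)
Multiplying step by step:
  60 × 80 = 4800 ≡ 114 (mod 142)
  114 × 114 = 12996 ≡ 74 (mod 142)
Result: 16^74 ≡ 74 (mod 142)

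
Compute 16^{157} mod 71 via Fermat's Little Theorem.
18

By Fermat's Little Theorem, a^(p-1) ≡ 1 (mod p) for prime p and gcd(a, p) = 1
Here p = 71, so 16^70 ≡ 1 (mod 71)
We can reduce the exponent: 157 mod 70 = 17
So 16^157 ≡ 16^17 (mod 71)
Computing: 16^17 mod 71 = 18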